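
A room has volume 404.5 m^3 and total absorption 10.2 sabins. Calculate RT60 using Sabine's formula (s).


Given values:
  V = 404.5 m^3
  A = 10.2 sabins
Formula: RT60 = 0.161 * V / A
Numerator: 0.161 * 404.5 = 65.1245
RT60 = 65.1245 / 10.2 = 6.385

6.385 s


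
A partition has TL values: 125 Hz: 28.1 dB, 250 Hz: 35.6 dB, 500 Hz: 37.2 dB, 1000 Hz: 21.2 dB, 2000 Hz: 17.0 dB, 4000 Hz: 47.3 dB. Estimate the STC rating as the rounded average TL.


Given TL values at each frequency:
  125 Hz: 28.1 dB
  250 Hz: 35.6 dB
  500 Hz: 37.2 dB
  1000 Hz: 21.2 dB
  2000 Hz: 17.0 dB
  4000 Hz: 47.3 dB
Formula: STC ~ round(average of TL values)
Sum = 28.1 + 35.6 + 37.2 + 21.2 + 17.0 + 47.3 = 186.4
Average = 186.4 / 6 = 31.07
Rounded: 31

31


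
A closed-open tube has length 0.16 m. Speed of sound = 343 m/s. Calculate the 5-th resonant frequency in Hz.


Given values:
  Tube type: closed-open, L = 0.16 m, c = 343 m/s, n = 5
Formula: f_n = (2n - 1) * c / (4 * L)
Compute 2n - 1 = 2*5 - 1 = 9
Compute 4 * L = 4 * 0.16 = 0.64
f = 9 * 343 / 0.64
f = 4823.44

4823.44 Hz


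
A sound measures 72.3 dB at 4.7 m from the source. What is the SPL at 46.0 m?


Given values:
  SPL1 = 72.3 dB, r1 = 4.7 m, r2 = 46.0 m
Formula: SPL2 = SPL1 - 20 * log10(r2 / r1)
Compute ratio: r2 / r1 = 46.0 / 4.7 = 9.7872
Compute log10: log10(9.7872) = 0.990658
Compute drop: 20 * 0.990658 = 19.8132
SPL2 = 72.3 - 19.8132 = 52.49

52.49 dB


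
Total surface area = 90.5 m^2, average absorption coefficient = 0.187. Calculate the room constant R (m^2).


Given values:
  S = 90.5 m^2, alpha = 0.187
Formula: R = S * alpha / (1 - alpha)
Numerator: 90.5 * 0.187 = 16.9235
Denominator: 1 - 0.187 = 0.813
R = 16.9235 / 0.813 = 20.82

20.82 m^2


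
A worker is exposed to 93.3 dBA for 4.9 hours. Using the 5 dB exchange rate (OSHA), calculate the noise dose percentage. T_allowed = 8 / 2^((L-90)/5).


Given values:
  L = 93.3 dBA, T = 4.9 hours
Formula: T_allowed = 8 / 2^((L - 90) / 5)
Compute exponent: (93.3 - 90) / 5 = 0.66
Compute 2^(0.66) = 1.580083
T_allowed = 8 / 1.580083 = 5.063025 hours
Dose = (T / T_allowed) * 100
Dose = (4.9 / 5.063025) * 100 = 96.78

96.78 %


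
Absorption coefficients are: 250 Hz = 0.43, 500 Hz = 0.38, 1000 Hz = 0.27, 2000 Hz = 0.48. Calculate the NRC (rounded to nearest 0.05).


Given values:
  a_250 = 0.43, a_500 = 0.38
  a_1000 = 0.27, a_2000 = 0.48
Formula: NRC = (a250 + a500 + a1000 + a2000) / 4
Sum = 0.43 + 0.38 + 0.27 + 0.48 = 1.56
NRC = 1.56 / 4 = 0.39
Rounded to nearest 0.05: 0.4

0.4


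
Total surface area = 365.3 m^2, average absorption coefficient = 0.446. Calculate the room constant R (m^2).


Given values:
  S = 365.3 m^2, alpha = 0.446
Formula: R = S * alpha / (1 - alpha)
Numerator: 365.3 * 0.446 = 162.9238
Denominator: 1 - 0.446 = 0.554
R = 162.9238 / 0.554 = 294.09

294.09 m^2


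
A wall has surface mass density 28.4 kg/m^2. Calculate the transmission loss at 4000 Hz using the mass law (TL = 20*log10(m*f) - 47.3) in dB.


Given values:
  m = 28.4 kg/m^2, f = 4000 Hz
Formula: TL = 20 * log10(m * f) - 47.3
Compute m * f = 28.4 * 4000 = 113600.0
Compute log10(113600.0) = 5.055378
Compute 20 * 5.055378 = 101.1076
TL = 101.1076 - 47.3 = 53.81

53.81 dB


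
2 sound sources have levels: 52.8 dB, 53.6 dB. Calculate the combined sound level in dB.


Formula: L_total = 10 * log10( sum(10^(Li/10)) )
  Source 1: 10^(52.8/10) = 190546.0718
  Source 2: 10^(53.6/10) = 229086.7653
Sum of linear values = 419632.8371
L_total = 10 * log10(419632.8371) = 56.23

56.23 dB


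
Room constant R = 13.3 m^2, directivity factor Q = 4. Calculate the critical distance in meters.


Given values:
  R = 13.3 m^2, Q = 4
Formula: d_c = 0.141 * sqrt(Q * R)
Compute Q * R = 4 * 13.3 = 53.2
Compute sqrt(53.2) = 7.2938
d_c = 0.141 * 7.2938 = 1.028

1.028 m


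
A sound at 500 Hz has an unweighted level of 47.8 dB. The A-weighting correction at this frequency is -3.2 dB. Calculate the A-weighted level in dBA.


Given values:
  SPL = 47.8 dB
  A-weighting at 500 Hz = -3.2 dB
Formula: L_A = SPL + A_weight
L_A = 47.8 + (-3.2)
L_A = 44.6

44.6 dBA


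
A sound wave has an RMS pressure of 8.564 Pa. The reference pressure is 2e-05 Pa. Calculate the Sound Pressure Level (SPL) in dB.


Given values:
  p = 8.564 Pa
  p_ref = 2e-05 Pa
Formula: SPL = 20 * log10(p / p_ref)
Compute ratio: p / p_ref = 8.564 / 2e-05 = 428200
Compute log10: log10(428200) = 5.631647
Multiply: SPL = 20 * 5.631647 = 112.63

112.63 dB


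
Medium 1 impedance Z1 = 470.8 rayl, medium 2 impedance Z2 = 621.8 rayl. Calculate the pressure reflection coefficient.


Given values:
  Z1 = 470.8 rayl, Z2 = 621.8 rayl
Formula: R = (Z2 - Z1) / (Z2 + Z1)
Numerator: Z2 - Z1 = 621.8 - 470.8 = 151.0
Denominator: Z2 + Z1 = 621.8 + 470.8 = 1092.6
R = 151.0 / 1092.6 = 0.1382

0.1382


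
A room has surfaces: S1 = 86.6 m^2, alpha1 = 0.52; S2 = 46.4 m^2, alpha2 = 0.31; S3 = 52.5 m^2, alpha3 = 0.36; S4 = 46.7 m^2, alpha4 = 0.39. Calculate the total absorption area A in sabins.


Given surfaces:
  Surface 1: 86.6 * 0.52 = 45.032
  Surface 2: 46.4 * 0.31 = 14.384
  Surface 3: 52.5 * 0.36 = 18.9
  Surface 4: 46.7 * 0.39 = 18.213
Formula: A = sum(Si * alpha_i)
A = 45.032 + 14.384 + 18.9 + 18.213
A = 96.53

96.53 sabins


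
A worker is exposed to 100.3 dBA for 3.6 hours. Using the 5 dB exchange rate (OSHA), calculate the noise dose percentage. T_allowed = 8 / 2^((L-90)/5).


Given values:
  L = 100.3 dBA, T = 3.6 hours
Formula: T_allowed = 8 / 2^((L - 90) / 5)
Compute exponent: (100.3 - 90) / 5 = 2.06
Compute 2^(2.06) = 4.169863
T_allowed = 8 / 4.169863 = 1.918528 hours
Dose = (T / T_allowed) * 100
Dose = (3.6 / 1.918528) * 100 = 187.64

187.64 %


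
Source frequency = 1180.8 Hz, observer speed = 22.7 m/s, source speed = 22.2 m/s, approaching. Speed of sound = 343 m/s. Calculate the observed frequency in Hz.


Given values:
  f_s = 1180.8 Hz, v_o = 22.7 m/s, v_s = 22.2 m/s
  Direction: approaching
Formula: f_o = f_s * (c + v_o) / (c - v_s)
Numerator: c + v_o = 343 + 22.7 = 365.7
Denominator: c - v_s = 343 - 22.2 = 320.8
f_o = 1180.8 * 365.7 / 320.8 = 1346.07

1346.07 Hz


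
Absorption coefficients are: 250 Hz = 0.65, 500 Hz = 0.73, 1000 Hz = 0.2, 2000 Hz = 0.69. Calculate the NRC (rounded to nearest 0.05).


Given values:
  a_250 = 0.65, a_500 = 0.73
  a_1000 = 0.2, a_2000 = 0.69
Formula: NRC = (a250 + a500 + a1000 + a2000) / 4
Sum = 0.65 + 0.73 + 0.2 + 0.69 = 2.27
NRC = 2.27 / 4 = 0.5675
Rounded to nearest 0.05: 0.55

0.55


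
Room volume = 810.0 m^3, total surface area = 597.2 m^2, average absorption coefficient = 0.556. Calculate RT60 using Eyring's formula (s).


Given values:
  V = 810.0 m^3, S = 597.2 m^2, alpha = 0.556
Formula: RT60 = 0.161 * V / (-S * ln(1 - alpha))
Compute ln(1 - 0.556) = ln(0.444) = -0.811931
Denominator: -597.2 * -0.811931 = 484.8852
Numerator: 0.161 * 810.0 = 130.41
RT60 = 130.41 / 484.8852 = 0.269

0.269 s


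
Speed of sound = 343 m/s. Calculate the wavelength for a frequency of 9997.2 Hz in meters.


Given values:
  c = 343 m/s, f = 9997.2 Hz
Formula: lambda = c / f
lambda = 343 / 9997.2
lambda = 0.0343

0.0343 m


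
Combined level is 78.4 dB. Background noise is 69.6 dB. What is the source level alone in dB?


Given values:
  L_total = 78.4 dB, L_bg = 69.6 dB
Formula: L_source = 10 * log10(10^(L_total/10) - 10^(L_bg/10))
Convert to linear:
  10^(78.4/10) = 69183097.0919
  10^(69.6/10) = 9120108.3936
Difference: 69183097.0919 - 9120108.3936 = 60062988.6983
L_source = 10 * log10(60062988.6983) = 77.79

77.79 dB


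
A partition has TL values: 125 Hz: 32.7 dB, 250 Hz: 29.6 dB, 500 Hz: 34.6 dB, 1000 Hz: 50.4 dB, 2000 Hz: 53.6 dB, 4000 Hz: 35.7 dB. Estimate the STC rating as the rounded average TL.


Given TL values at each frequency:
  125 Hz: 32.7 dB
  250 Hz: 29.6 dB
  500 Hz: 34.6 dB
  1000 Hz: 50.4 dB
  2000 Hz: 53.6 dB
  4000 Hz: 35.7 dB
Formula: STC ~ round(average of TL values)
Sum = 32.7 + 29.6 + 34.6 + 50.4 + 53.6 + 35.7 = 236.6
Average = 236.6 / 6 = 39.43
Rounded: 39

39


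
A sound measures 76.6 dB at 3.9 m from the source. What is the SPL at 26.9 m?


Given values:
  SPL1 = 76.6 dB, r1 = 3.9 m, r2 = 26.9 m
Formula: SPL2 = SPL1 - 20 * log10(r2 / r1)
Compute ratio: r2 / r1 = 26.9 / 3.9 = 6.8974
Compute log10: log10(6.8974) = 0.838685
Compute drop: 20 * 0.838685 = 16.7737
SPL2 = 76.6 - 16.7737 = 59.83

59.83 dB


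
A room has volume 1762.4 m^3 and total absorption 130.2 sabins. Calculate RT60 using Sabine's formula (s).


Given values:
  V = 1762.4 m^3
  A = 130.2 sabins
Formula: RT60 = 0.161 * V / A
Numerator: 0.161 * 1762.4 = 283.7464
RT60 = 283.7464 / 130.2 = 2.179

2.179 s


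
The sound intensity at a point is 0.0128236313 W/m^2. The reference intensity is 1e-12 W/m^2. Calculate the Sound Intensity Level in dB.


Given values:
  I = 0.0128236313 W/m^2
  I_ref = 1e-12 W/m^2
Formula: SIL = 10 * log10(I / I_ref)
Compute ratio: I / I_ref = 12823631300
Compute log10: log10(12823631300) = 10.108011
Multiply: SIL = 10 * 10.108011 = 101.08

101.08 dB


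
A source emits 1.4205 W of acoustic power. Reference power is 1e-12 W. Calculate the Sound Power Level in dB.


Given values:
  W = 1.4205 W
  W_ref = 1e-12 W
Formula: SWL = 10 * log10(W / W_ref)
Compute ratio: W / W_ref = 1420500000000
Compute log10: log10(1420500000000) = 12.152441
Multiply: SWL = 10 * 12.152441 = 121.52

121.52 dB


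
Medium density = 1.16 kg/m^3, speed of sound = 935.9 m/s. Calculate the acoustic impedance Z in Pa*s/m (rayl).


Given values:
  rho = 1.16 kg/m^3
  c = 935.9 m/s
Formula: Z = rho * c
Z = 1.16 * 935.9
Z = 1085.64

1085.64 rayl


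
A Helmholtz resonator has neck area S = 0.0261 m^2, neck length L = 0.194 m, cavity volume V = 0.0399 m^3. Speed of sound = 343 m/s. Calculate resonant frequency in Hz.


Given values:
  S = 0.0261 m^2, L = 0.194 m, V = 0.0399 m^3, c = 343 m/s
Formula: f = (c / (2*pi)) * sqrt(S / (V * L))
Compute V * L = 0.0399 * 0.194 = 0.0077406
Compute S / (V * L) = 0.0261 / 0.0077406 = 3.3718
Compute sqrt(3.3718) = 1.836246
Compute c / (2*pi) = 343 / 6.283185 = 54.590148
f = 54.590148 * 1.836246 = 100.24

100.24 Hz


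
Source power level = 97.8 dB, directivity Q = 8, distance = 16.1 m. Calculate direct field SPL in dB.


Given values:
  Lw = 97.8 dB, Q = 8, r = 16.1 m
Formula: SPL = Lw + 10 * log10(Q / (4 * pi * r^2))
Compute 4 * pi * r^2 = 4 * pi * 16.1^2 = 3257.3289
Compute Q / denom = 8 / 3257.3289 = 0.002456
Compute 10 * log10(0.002456) = -26.0977
SPL = 97.8 + (-26.0977) = 71.7

71.7 dB


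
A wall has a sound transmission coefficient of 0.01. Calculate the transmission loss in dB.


Given values:
  tau = 0.01
Formula: TL = 10 * log10(1 / tau)
Compute 1 / tau = 1 / 0.01 = 100.0
Compute log10(100.0) = 2.0
TL = 10 * 2.0 = 20.0

20.0 dB


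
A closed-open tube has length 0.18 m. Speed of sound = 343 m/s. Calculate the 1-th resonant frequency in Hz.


Given values:
  Tube type: closed-open, L = 0.18 m, c = 343 m/s, n = 1
Formula: f_n = (2n - 1) * c / (4 * L)
Compute 2n - 1 = 2*1 - 1 = 1
Compute 4 * L = 4 * 0.18 = 0.72
f = 1 * 343 / 0.72
f = 476.39

476.39 Hz


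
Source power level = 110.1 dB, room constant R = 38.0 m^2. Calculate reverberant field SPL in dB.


Given values:
  Lw = 110.1 dB, R = 38.0 m^2
Formula: SPL = Lw + 10 * log10(4 / R)
Compute 4 / R = 4 / 38.0 = 0.105263
Compute 10 * log10(0.105263) = -9.7772
SPL = 110.1 + (-9.7772) = 100.32

100.32 dB


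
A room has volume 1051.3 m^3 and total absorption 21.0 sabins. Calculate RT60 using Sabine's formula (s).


Given values:
  V = 1051.3 m^3
  A = 21.0 sabins
Formula: RT60 = 0.161 * V / A
Numerator: 0.161 * 1051.3 = 169.2593
RT60 = 169.2593 / 21.0 = 8.06

8.06 s


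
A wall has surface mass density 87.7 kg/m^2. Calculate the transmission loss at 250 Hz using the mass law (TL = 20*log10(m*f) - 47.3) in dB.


Given values:
  m = 87.7 kg/m^2, f = 250 Hz
Formula: TL = 20 * log10(m * f) - 47.3
Compute m * f = 87.7 * 250 = 21925.0
Compute log10(21925.0) = 4.34094
Compute 20 * 4.34094 = 86.8188
TL = 86.8188 - 47.3 = 39.52

39.52 dB


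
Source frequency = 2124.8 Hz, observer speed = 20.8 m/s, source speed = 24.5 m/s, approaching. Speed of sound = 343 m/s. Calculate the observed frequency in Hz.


Given values:
  f_s = 2124.8 Hz, v_o = 20.8 m/s, v_s = 24.5 m/s
  Direction: approaching
Formula: f_o = f_s * (c + v_o) / (c - v_s)
Numerator: c + v_o = 343 + 20.8 = 363.8
Denominator: c - v_s = 343 - 24.5 = 318.5
f_o = 2124.8 * 363.8 / 318.5 = 2427.01

2427.01 Hz


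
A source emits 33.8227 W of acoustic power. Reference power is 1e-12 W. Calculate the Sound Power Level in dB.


Given values:
  W = 33.8227 W
  W_ref = 1e-12 W
Formula: SWL = 10 * log10(W / W_ref)
Compute ratio: W / W_ref = 33822700000000
Compute log10: log10(33822700000000) = 13.529208
Multiply: SWL = 10 * 13.529208 = 135.29

135.29 dB


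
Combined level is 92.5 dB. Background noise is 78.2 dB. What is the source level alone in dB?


Given values:
  L_total = 92.5 dB, L_bg = 78.2 dB
Formula: L_source = 10 * log10(10^(L_total/10) - 10^(L_bg/10))
Convert to linear:
  10^(92.5/10) = 1778279410.0389
  10^(78.2/10) = 66069344.8008
Difference: 1778279410.0389 - 66069344.8008 = 1712210065.2381
L_source = 10 * log10(1712210065.2381) = 92.34

92.34 dB


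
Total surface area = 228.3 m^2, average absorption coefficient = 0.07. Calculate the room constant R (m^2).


Given values:
  S = 228.3 m^2, alpha = 0.07
Formula: R = S * alpha / (1 - alpha)
Numerator: 228.3 * 0.07 = 15.981
Denominator: 1 - 0.07 = 0.93
R = 15.981 / 0.93 = 17.18

17.18 m^2


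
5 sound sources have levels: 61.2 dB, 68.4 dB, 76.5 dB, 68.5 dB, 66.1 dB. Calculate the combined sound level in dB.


Formula: L_total = 10 * log10( sum(10^(Li/10)) )
  Source 1: 10^(61.2/10) = 1318256.7386
  Source 2: 10^(68.4/10) = 6918309.7092
  Source 3: 10^(76.5/10) = 44668359.2151
  Source 4: 10^(68.5/10) = 7079457.8438
  Source 5: 10^(66.1/10) = 4073802.778
Sum of linear values = 64058186.2847
L_total = 10 * log10(64058186.2847) = 78.07

78.07 dB


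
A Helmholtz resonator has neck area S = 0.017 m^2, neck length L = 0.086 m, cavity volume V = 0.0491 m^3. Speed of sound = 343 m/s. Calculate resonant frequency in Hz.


Given values:
  S = 0.017 m^2, L = 0.086 m, V = 0.0491 m^3, c = 343 m/s
Formula: f = (c / (2*pi)) * sqrt(S / (V * L))
Compute V * L = 0.0491 * 0.086 = 0.0042226
Compute S / (V * L) = 0.017 / 0.0042226 = 4.026
Compute sqrt(4.026) = 2.006489
Compute c / (2*pi) = 343 / 6.283185 = 54.590148
f = 54.590148 * 2.006489 = 109.53

109.53 Hz


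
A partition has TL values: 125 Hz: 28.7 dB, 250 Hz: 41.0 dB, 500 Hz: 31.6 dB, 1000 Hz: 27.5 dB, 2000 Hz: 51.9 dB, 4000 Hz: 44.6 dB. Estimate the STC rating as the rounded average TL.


Given TL values at each frequency:
  125 Hz: 28.7 dB
  250 Hz: 41.0 dB
  500 Hz: 31.6 dB
  1000 Hz: 27.5 dB
  2000 Hz: 51.9 dB
  4000 Hz: 44.6 dB
Formula: STC ~ round(average of TL values)
Sum = 28.7 + 41.0 + 31.6 + 27.5 + 51.9 + 44.6 = 225.3
Average = 225.3 / 6 = 37.55
Rounded: 38

38


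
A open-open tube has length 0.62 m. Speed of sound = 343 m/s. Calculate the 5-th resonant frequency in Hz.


Given values:
  Tube type: open-open, L = 0.62 m, c = 343 m/s, n = 5
Formula: f_n = n * c / (2 * L)
Compute 2 * L = 2 * 0.62 = 1.24
f = 5 * 343 / 1.24
f = 1383.06

1383.06 Hz


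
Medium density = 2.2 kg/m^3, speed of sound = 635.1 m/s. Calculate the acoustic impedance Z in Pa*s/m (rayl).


Given values:
  rho = 2.2 kg/m^3
  c = 635.1 m/s
Formula: Z = rho * c
Z = 2.2 * 635.1
Z = 1397.22

1397.22 rayl


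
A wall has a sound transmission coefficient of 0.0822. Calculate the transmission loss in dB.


Given values:
  tau = 0.0822
Formula: TL = 10 * log10(1 / tau)
Compute 1 / tau = 1 / 0.0822 = 12.1655
Compute log10(12.1655) = 1.08513
TL = 10 * 1.08513 = 10.85

10.85 dB


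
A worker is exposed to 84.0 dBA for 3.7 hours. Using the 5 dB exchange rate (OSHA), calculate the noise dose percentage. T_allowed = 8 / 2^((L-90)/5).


Given values:
  L = 84.0 dBA, T = 3.7 hours
Formula: T_allowed = 8 / 2^((L - 90) / 5)
Compute exponent: (84.0 - 90) / 5 = -1.2
Compute 2^(-1.2) = 0.435275
T_allowed = 8 / 0.435275 = 18.379186 hours
Dose = (T / T_allowed) * 100
Dose = (3.7 / 18.379186) * 100 = 20.13

20.13 %


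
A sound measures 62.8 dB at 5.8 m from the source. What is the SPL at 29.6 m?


Given values:
  SPL1 = 62.8 dB, r1 = 5.8 m, r2 = 29.6 m
Formula: SPL2 = SPL1 - 20 * log10(r2 / r1)
Compute ratio: r2 / r1 = 29.6 / 5.8 = 5.1034
Compute log10: log10(5.1034) = 0.70786
Compute drop: 20 * 0.70786 = 14.1572
SPL2 = 62.8 - 14.1572 = 48.64

48.64 dB


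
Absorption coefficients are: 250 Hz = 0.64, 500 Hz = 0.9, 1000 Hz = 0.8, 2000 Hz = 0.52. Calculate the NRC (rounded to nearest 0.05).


Given values:
  a_250 = 0.64, a_500 = 0.9
  a_1000 = 0.8, a_2000 = 0.52
Formula: NRC = (a250 + a500 + a1000 + a2000) / 4
Sum = 0.64 + 0.9 + 0.8 + 0.52 = 2.86
NRC = 2.86 / 4 = 0.715
Rounded to nearest 0.05: 0.7

0.7


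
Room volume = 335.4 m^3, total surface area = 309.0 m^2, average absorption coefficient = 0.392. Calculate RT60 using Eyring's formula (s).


Given values:
  V = 335.4 m^3, S = 309.0 m^2, alpha = 0.392
Formula: RT60 = 0.161 * V / (-S * ln(1 - alpha))
Compute ln(1 - 0.392) = ln(0.608) = -0.49758
Denominator: -309.0 * -0.49758 = 153.7522
Numerator: 0.161 * 335.4 = 53.9994
RT60 = 53.9994 / 153.7522 = 0.351

0.351 s


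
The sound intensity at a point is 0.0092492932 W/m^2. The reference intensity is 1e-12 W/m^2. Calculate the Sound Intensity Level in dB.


Given values:
  I = 0.0092492932 W/m^2
  I_ref = 1e-12 W/m^2
Formula: SIL = 10 * log10(I / I_ref)
Compute ratio: I / I_ref = 9249293200
Compute log10: log10(9249293200) = 9.966109
Multiply: SIL = 10 * 9.966109 = 99.66

99.66 dB


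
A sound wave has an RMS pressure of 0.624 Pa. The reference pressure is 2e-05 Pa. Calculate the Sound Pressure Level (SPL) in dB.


Given values:
  p = 0.624 Pa
  p_ref = 2e-05 Pa
Formula: SPL = 20 * log10(p / p_ref)
Compute ratio: p / p_ref = 0.624 / 2e-05 = 31200
Compute log10: log10(31200) = 4.494155
Multiply: SPL = 20 * 4.494155 = 89.88

89.88 dB


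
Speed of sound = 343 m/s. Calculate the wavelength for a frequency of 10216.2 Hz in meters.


Given values:
  c = 343 m/s, f = 10216.2 Hz
Formula: lambda = c / f
lambda = 343 / 10216.2
lambda = 0.0336

0.0336 m


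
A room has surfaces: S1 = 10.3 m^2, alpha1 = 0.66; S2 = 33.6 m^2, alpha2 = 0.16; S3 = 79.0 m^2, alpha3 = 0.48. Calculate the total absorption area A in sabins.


Given surfaces:
  Surface 1: 10.3 * 0.66 = 6.798
  Surface 2: 33.6 * 0.16 = 5.376
  Surface 3: 79.0 * 0.48 = 37.92
Formula: A = sum(Si * alpha_i)
A = 6.798 + 5.376 + 37.92
A = 50.09

50.09 sabins


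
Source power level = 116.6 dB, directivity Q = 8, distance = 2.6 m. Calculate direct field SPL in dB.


Given values:
  Lw = 116.6 dB, Q = 8, r = 2.6 m
Formula: SPL = Lw + 10 * log10(Q / (4 * pi * r^2))
Compute 4 * pi * r^2 = 4 * pi * 2.6^2 = 84.9487
Compute Q / denom = 8 / 84.9487 = 0.09417448
Compute 10 * log10(0.09417448) = -10.2607
SPL = 116.6 + (-10.2607) = 106.34

106.34 dB


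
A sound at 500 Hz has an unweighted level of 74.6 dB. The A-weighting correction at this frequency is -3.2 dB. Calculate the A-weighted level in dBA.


Given values:
  SPL = 74.6 dB
  A-weighting at 500 Hz = -3.2 dB
Formula: L_A = SPL + A_weight
L_A = 74.6 + (-3.2)
L_A = 71.4

71.4 dBA


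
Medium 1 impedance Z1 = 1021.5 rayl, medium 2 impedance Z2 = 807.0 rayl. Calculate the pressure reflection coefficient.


Given values:
  Z1 = 1021.5 rayl, Z2 = 807.0 rayl
Formula: R = (Z2 - Z1) / (Z2 + Z1)
Numerator: Z2 - Z1 = 807.0 - 1021.5 = -214.5
Denominator: Z2 + Z1 = 807.0 + 1021.5 = 1828.5
R = -214.5 / 1828.5 = -0.1173

-0.1173


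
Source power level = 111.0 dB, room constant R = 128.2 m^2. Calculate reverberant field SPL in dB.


Given values:
  Lw = 111.0 dB, R = 128.2 m^2
Formula: SPL = Lw + 10 * log10(4 / R)
Compute 4 / R = 4 / 128.2 = 0.031201
Compute 10 * log10(0.031201) = -15.0583
SPL = 111.0 + (-15.0583) = 95.94

95.94 dB


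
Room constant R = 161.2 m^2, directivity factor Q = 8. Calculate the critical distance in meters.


Given values:
  R = 161.2 m^2, Q = 8
Formula: d_c = 0.141 * sqrt(Q * R)
Compute Q * R = 8 * 161.2 = 1289.6
Compute sqrt(1289.6) = 35.911
d_c = 0.141 * 35.911 = 5.063

5.063 m


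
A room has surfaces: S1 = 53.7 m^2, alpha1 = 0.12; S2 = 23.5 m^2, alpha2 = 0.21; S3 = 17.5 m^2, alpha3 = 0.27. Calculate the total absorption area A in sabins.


Given surfaces:
  Surface 1: 53.7 * 0.12 = 6.444
  Surface 2: 23.5 * 0.21 = 4.935
  Surface 3: 17.5 * 0.27 = 4.725
Formula: A = sum(Si * alpha_i)
A = 6.444 + 4.935 + 4.725
A = 16.1

16.1 sabins


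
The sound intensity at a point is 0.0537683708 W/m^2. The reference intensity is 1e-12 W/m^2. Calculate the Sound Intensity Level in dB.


Given values:
  I = 0.0537683708 W/m^2
  I_ref = 1e-12 W/m^2
Formula: SIL = 10 * log10(I / I_ref)
Compute ratio: I / I_ref = 53768370800
Compute log10: log10(53768370800) = 10.730527
Multiply: SIL = 10 * 10.730527 = 107.31

107.31 dB


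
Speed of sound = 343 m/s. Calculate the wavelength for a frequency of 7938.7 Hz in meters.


Given values:
  c = 343 m/s, f = 7938.7 Hz
Formula: lambda = c / f
lambda = 343 / 7938.7
lambda = 0.0432

0.0432 m


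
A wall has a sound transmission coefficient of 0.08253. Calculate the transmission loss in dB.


Given values:
  tau = 0.08253
Formula: TL = 10 * log10(1 / tau)
Compute 1 / tau = 1 / 0.08253 = 12.1168
Compute log10(12.1168) = 1.083388
TL = 10 * 1.083388 = 10.83

10.83 dB


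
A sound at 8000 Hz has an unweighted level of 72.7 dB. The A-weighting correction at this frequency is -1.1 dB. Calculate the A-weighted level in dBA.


Given values:
  SPL = 72.7 dB
  A-weighting at 8000 Hz = -1.1 dB
Formula: L_A = SPL + A_weight
L_A = 72.7 + (-1.1)
L_A = 71.6

71.6 dBA


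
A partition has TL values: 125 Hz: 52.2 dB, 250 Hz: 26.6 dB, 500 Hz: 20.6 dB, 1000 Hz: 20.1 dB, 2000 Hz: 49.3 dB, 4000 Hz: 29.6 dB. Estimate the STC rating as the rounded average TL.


Given TL values at each frequency:
  125 Hz: 52.2 dB
  250 Hz: 26.6 dB
  500 Hz: 20.6 dB
  1000 Hz: 20.1 dB
  2000 Hz: 49.3 dB
  4000 Hz: 29.6 dB
Formula: STC ~ round(average of TL values)
Sum = 52.2 + 26.6 + 20.6 + 20.1 + 49.3 + 29.6 = 198.4
Average = 198.4 / 6 = 33.07
Rounded: 33

33


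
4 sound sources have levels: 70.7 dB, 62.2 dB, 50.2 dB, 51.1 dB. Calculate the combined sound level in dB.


Formula: L_total = 10 * log10( sum(10^(Li/10)) )
  Source 1: 10^(70.7/10) = 11748975.5494
  Source 2: 10^(62.2/10) = 1659586.9074
  Source 3: 10^(50.2/10) = 104712.8548
  Source 4: 10^(51.1/10) = 128824.9552
Sum of linear values = 13642100.2668
L_total = 10 * log10(13642100.2668) = 71.35

71.35 dB


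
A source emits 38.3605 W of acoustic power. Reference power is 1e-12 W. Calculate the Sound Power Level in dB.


Given values:
  W = 38.3605 W
  W_ref = 1e-12 W
Formula: SWL = 10 * log10(W / W_ref)
Compute ratio: W / W_ref = 38360500000000
Compute log10: log10(38360500000000) = 13.583884
Multiply: SWL = 10 * 13.583884 = 135.84

135.84 dB


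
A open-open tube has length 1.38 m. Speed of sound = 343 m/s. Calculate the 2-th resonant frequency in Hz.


Given values:
  Tube type: open-open, L = 1.38 m, c = 343 m/s, n = 2
Formula: f_n = n * c / (2 * L)
Compute 2 * L = 2 * 1.38 = 2.76
f = 2 * 343 / 2.76
f = 248.55

248.55 Hz


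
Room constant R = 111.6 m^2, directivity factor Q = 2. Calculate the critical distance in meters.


Given values:
  R = 111.6 m^2, Q = 2
Formula: d_c = 0.141 * sqrt(Q * R)
Compute Q * R = 2 * 111.6 = 223.2
Compute sqrt(223.2) = 14.9399
d_c = 0.141 * 14.9399 = 2.107

2.107 m


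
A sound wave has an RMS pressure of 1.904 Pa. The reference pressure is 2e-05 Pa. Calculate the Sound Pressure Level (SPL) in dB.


Given values:
  p = 1.904 Pa
  p_ref = 2e-05 Pa
Formula: SPL = 20 * log10(p / p_ref)
Compute ratio: p / p_ref = 1.904 / 2e-05 = 95200
Compute log10: log10(95200) = 4.978637
Multiply: SPL = 20 * 4.978637 = 99.57

99.57 dB


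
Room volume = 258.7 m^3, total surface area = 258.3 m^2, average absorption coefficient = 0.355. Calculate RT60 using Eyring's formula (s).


Given values:
  V = 258.7 m^3, S = 258.3 m^2, alpha = 0.355
Formula: RT60 = 0.161 * V / (-S * ln(1 - alpha))
Compute ln(1 - 0.355) = ln(0.645) = -0.438505
Denominator: -258.3 * -0.438505 = 113.2658
Numerator: 0.161 * 258.7 = 41.6507
RT60 = 41.6507 / 113.2658 = 0.368

0.368 s


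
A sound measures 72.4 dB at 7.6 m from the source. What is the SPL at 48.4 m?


Given values:
  SPL1 = 72.4 dB, r1 = 7.6 m, r2 = 48.4 m
Formula: SPL2 = SPL1 - 20 * log10(r2 / r1)
Compute ratio: r2 / r1 = 48.4 / 7.6 = 6.3684
Compute log10: log10(6.3684) = 0.80403
Compute drop: 20 * 0.80403 = 16.0806
SPL2 = 72.4 - 16.0806 = 56.32

56.32 dB


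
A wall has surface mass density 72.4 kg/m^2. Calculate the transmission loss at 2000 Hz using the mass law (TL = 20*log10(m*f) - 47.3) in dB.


Given values:
  m = 72.4 kg/m^2, f = 2000 Hz
Formula: TL = 20 * log10(m * f) - 47.3
Compute m * f = 72.4 * 2000 = 144800.0
Compute log10(144800.0) = 5.160769
Compute 20 * 5.160769 = 103.2154
TL = 103.2154 - 47.3 = 55.92

55.92 dB


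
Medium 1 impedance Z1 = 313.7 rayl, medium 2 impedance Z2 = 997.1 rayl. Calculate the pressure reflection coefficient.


Given values:
  Z1 = 313.7 rayl, Z2 = 997.1 rayl
Formula: R = (Z2 - Z1) / (Z2 + Z1)
Numerator: Z2 - Z1 = 997.1 - 313.7 = 683.4
Denominator: Z2 + Z1 = 997.1 + 313.7 = 1310.8
R = 683.4 / 1310.8 = 0.5214

0.5214


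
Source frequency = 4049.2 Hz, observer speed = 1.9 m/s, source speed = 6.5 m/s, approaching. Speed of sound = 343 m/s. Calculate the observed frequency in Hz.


Given values:
  f_s = 4049.2 Hz, v_o = 1.9 m/s, v_s = 6.5 m/s
  Direction: approaching
Formula: f_o = f_s * (c + v_o) / (c - v_s)
Numerator: c + v_o = 343 + 1.9 = 344.9
Denominator: c - v_s = 343 - 6.5 = 336.5
f_o = 4049.2 * 344.9 / 336.5 = 4150.28

4150.28 Hz


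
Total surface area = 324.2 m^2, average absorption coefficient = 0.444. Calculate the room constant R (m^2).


Given values:
  S = 324.2 m^2, alpha = 0.444
Formula: R = S * alpha / (1 - alpha)
Numerator: 324.2 * 0.444 = 143.9448
Denominator: 1 - 0.444 = 0.556
R = 143.9448 / 0.556 = 258.89

258.89 m^2


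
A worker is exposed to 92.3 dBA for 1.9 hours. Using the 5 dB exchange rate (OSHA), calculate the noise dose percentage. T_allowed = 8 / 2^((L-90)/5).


Given values:
  L = 92.3 dBA, T = 1.9 hours
Formula: T_allowed = 8 / 2^((L - 90) / 5)
Compute exponent: (92.3 - 90) / 5 = 0.46
Compute 2^(0.46) = 1.375542
T_allowed = 8 / 1.375542 = 5.815889 hours
Dose = (T / T_allowed) * 100
Dose = (1.9 / 5.815889) * 100 = 32.67

32.67 %


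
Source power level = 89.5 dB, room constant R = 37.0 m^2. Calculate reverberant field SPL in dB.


Given values:
  Lw = 89.5 dB, R = 37.0 m^2
Formula: SPL = Lw + 10 * log10(4 / R)
Compute 4 / R = 4 / 37.0 = 0.108108
Compute 10 * log10(0.108108) = -9.6614
SPL = 89.5 + (-9.6614) = 79.84

79.84 dB


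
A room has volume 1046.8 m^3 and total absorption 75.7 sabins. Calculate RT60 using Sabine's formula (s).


Given values:
  V = 1046.8 m^3
  A = 75.7 sabins
Formula: RT60 = 0.161 * V / A
Numerator: 0.161 * 1046.8 = 168.5348
RT60 = 168.5348 / 75.7 = 2.226

2.226 s


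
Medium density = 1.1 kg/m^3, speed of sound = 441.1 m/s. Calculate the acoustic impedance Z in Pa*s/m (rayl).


Given values:
  rho = 1.1 kg/m^3
  c = 441.1 m/s
Formula: Z = rho * c
Z = 1.1 * 441.1
Z = 485.21

485.21 rayl


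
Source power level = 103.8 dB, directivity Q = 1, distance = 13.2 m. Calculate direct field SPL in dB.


Given values:
  Lw = 103.8 dB, Q = 1, r = 13.2 m
Formula: SPL = Lw + 10 * log10(Q / (4 * pi * r^2))
Compute 4 * pi * r^2 = 4 * pi * 13.2^2 = 2189.5644
Compute Q / denom = 1 / 2189.5644 = 0.00045671
Compute 10 * log10(0.00045671) = -33.4036
SPL = 103.8 + (-33.4036) = 70.4

70.4 dB


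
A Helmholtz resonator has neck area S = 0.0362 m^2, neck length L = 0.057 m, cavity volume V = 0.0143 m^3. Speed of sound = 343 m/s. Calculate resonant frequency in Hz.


Given values:
  S = 0.0362 m^2, L = 0.057 m, V = 0.0143 m^3, c = 343 m/s
Formula: f = (c / (2*pi)) * sqrt(S / (V * L))
Compute V * L = 0.0143 * 0.057 = 0.0008151
Compute S / (V * L) = 0.0362 / 0.0008151 = 44.4117
Compute sqrt(44.4117) = 6.66421
Compute c / (2*pi) = 343 / 6.283185 = 54.590148
f = 54.590148 * 6.66421 = 363.8

363.8 Hz


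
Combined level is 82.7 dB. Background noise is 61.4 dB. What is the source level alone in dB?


Given values:
  L_total = 82.7 dB, L_bg = 61.4 dB
Formula: L_source = 10 * log10(10^(L_total/10) - 10^(L_bg/10))
Convert to linear:
  10^(82.7/10) = 186208713.6663
  10^(61.4/10) = 1380384.2646
Difference: 186208713.6663 - 1380384.2646 = 184828329.4017
L_source = 10 * log10(184828329.4017) = 82.67

82.67 dB


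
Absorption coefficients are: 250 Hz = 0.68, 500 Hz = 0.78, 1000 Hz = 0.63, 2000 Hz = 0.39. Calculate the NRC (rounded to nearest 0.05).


Given values:
  a_250 = 0.68, a_500 = 0.78
  a_1000 = 0.63, a_2000 = 0.39
Formula: NRC = (a250 + a500 + a1000 + a2000) / 4
Sum = 0.68 + 0.78 + 0.63 + 0.39 = 2.48
NRC = 2.48 / 4 = 0.62
Rounded to nearest 0.05: 0.6

0.6


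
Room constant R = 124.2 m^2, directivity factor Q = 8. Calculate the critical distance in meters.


Given values:
  R = 124.2 m^2, Q = 8
Formula: d_c = 0.141 * sqrt(Q * R)
Compute Q * R = 8 * 124.2 = 993.6
Compute sqrt(993.6) = 31.5214
d_c = 0.141 * 31.5214 = 4.445

4.445 m


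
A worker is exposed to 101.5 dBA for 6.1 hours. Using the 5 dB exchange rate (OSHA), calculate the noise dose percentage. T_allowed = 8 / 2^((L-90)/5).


Given values:
  L = 101.5 dBA, T = 6.1 hours
Formula: T_allowed = 8 / 2^((L - 90) / 5)
Compute exponent: (101.5 - 90) / 5 = 2.3
Compute 2^(2.3) = 4.924578
T_allowed = 8 / 4.924578 = 1.624505 hours
Dose = (T / T_allowed) * 100
Dose = (6.1 / 1.624505) * 100 = 375.5

375.5 %


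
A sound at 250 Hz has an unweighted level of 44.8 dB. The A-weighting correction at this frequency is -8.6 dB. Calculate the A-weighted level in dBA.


Given values:
  SPL = 44.8 dB
  A-weighting at 250 Hz = -8.6 dB
Formula: L_A = SPL + A_weight
L_A = 44.8 + (-8.6)
L_A = 36.2

36.2 dBA


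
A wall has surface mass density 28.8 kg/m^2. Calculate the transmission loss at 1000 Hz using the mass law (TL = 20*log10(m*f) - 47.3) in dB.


Given values:
  m = 28.8 kg/m^2, f = 1000 Hz
Formula: TL = 20 * log10(m * f) - 47.3
Compute m * f = 28.8 * 1000 = 28800.0
Compute log10(28800.0) = 4.459392
Compute 20 * 4.459392 = 89.1878
TL = 89.1878 - 47.3 = 41.89

41.89 dB


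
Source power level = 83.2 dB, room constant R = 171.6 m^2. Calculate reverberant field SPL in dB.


Given values:
  Lw = 83.2 dB, R = 171.6 m^2
Formula: SPL = Lw + 10 * log10(4 / R)
Compute 4 / R = 4 / 171.6 = 0.02331
Compute 10 * log10(0.02331) = -16.3246
SPL = 83.2 + (-16.3246) = 66.88

66.88 dB


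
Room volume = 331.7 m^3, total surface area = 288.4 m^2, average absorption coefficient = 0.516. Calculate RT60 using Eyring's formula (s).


Given values:
  V = 331.7 m^3, S = 288.4 m^2, alpha = 0.516
Formula: RT60 = 0.161 * V / (-S * ln(1 - alpha))
Compute ln(1 - 0.516) = ln(0.484) = -0.72567
Denominator: -288.4 * -0.72567 = 209.2832
Numerator: 0.161 * 331.7 = 53.4037
RT60 = 53.4037 / 209.2832 = 0.255

0.255 s


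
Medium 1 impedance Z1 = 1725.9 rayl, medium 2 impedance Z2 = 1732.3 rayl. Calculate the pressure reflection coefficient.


Given values:
  Z1 = 1725.9 rayl, Z2 = 1732.3 rayl
Formula: R = (Z2 - Z1) / (Z2 + Z1)
Numerator: Z2 - Z1 = 1732.3 - 1725.9 = 6.4
Denominator: Z2 + Z1 = 1732.3 + 1725.9 = 3458.2
R = 6.4 / 3458.2 = 0.0019

0.0019


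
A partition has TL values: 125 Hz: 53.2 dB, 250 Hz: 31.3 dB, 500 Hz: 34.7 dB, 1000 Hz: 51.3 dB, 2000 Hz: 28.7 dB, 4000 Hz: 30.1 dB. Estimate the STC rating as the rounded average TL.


Given TL values at each frequency:
  125 Hz: 53.2 dB
  250 Hz: 31.3 dB
  500 Hz: 34.7 dB
  1000 Hz: 51.3 dB
  2000 Hz: 28.7 dB
  4000 Hz: 30.1 dB
Formula: STC ~ round(average of TL values)
Sum = 53.2 + 31.3 + 34.7 + 51.3 + 28.7 + 30.1 = 229.3
Average = 229.3 / 6 = 38.22
Rounded: 38

38


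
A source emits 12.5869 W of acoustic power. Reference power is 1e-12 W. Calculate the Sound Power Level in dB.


Given values:
  W = 12.5869 W
  W_ref = 1e-12 W
Formula: SWL = 10 * log10(W / W_ref)
Compute ratio: W / W_ref = 12586900000000
Compute log10: log10(12586900000000) = 13.099919
Multiply: SWL = 10 * 13.099919 = 131.0

131.0 dB


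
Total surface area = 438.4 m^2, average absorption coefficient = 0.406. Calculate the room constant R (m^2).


Given values:
  S = 438.4 m^2, alpha = 0.406
Formula: R = S * alpha / (1 - alpha)
Numerator: 438.4 * 0.406 = 177.9904
Denominator: 1 - 0.406 = 0.594
R = 177.9904 / 0.594 = 299.65

299.65 m^2


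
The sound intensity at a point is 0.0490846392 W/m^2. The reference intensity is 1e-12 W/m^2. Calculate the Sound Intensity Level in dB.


Given values:
  I = 0.0490846392 W/m^2
  I_ref = 1e-12 W/m^2
Formula: SIL = 10 * log10(I / I_ref)
Compute ratio: I / I_ref = 49084639200
Compute log10: log10(49084639200) = 10.690946
Multiply: SIL = 10 * 10.690946 = 106.91

106.91 dB


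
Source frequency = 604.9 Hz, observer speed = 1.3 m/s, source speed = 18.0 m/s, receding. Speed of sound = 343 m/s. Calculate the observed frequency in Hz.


Given values:
  f_s = 604.9 Hz, v_o = 1.3 m/s, v_s = 18.0 m/s
  Direction: receding
Formula: f_o = f_s * (c - v_o) / (c + v_s)
Numerator: c - v_o = 343 - 1.3 = 341.7
Denominator: c + v_s = 343 + 18.0 = 361.0
f_o = 604.9 * 341.7 / 361.0 = 572.56

572.56 Hz


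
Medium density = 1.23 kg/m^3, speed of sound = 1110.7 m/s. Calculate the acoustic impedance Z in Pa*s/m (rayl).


Given values:
  rho = 1.23 kg/m^3
  c = 1110.7 m/s
Formula: Z = rho * c
Z = 1.23 * 1110.7
Z = 1366.16

1366.16 rayl


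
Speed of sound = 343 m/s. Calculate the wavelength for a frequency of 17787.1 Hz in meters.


Given values:
  c = 343 m/s, f = 17787.1 Hz
Formula: lambda = c / f
lambda = 343 / 17787.1
lambda = 0.0193

0.0193 m


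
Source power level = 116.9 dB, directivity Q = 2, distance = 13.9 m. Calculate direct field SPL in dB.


Given values:
  Lw = 116.9 dB, Q = 2, r = 13.9 m
Formula: SPL = Lw + 10 * log10(Q / (4 * pi * r^2))
Compute 4 * pi * r^2 = 4 * pi * 13.9^2 = 2427.9485
Compute Q / denom = 2 / 2427.9485 = 0.00082374
Compute 10 * log10(0.00082374) = -30.8421
SPL = 116.9 + (-30.8421) = 86.06

86.06 dB


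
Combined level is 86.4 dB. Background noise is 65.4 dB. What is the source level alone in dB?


Given values:
  L_total = 86.4 dB, L_bg = 65.4 dB
Formula: L_source = 10 * log10(10^(L_total/10) - 10^(L_bg/10))
Convert to linear:
  10^(86.4/10) = 436515832.2402
  10^(65.4/10) = 3467368.5045
Difference: 436515832.2402 - 3467368.5045 = 433048463.7357
L_source = 10 * log10(433048463.7357) = 86.37

86.37 dB


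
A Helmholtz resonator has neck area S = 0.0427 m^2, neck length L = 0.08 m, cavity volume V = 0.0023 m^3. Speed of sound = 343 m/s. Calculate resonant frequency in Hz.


Given values:
  S = 0.0427 m^2, L = 0.08 m, V = 0.0023 m^3, c = 343 m/s
Formula: f = (c / (2*pi)) * sqrt(S / (V * L))
Compute V * L = 0.0023 * 0.08 = 0.000184
Compute S / (V * L) = 0.0427 / 0.000184 = 232.0652
Compute sqrt(232.0652) = 15.233686
Compute c / (2*pi) = 343 / 6.283185 = 54.590148
f = 54.590148 * 15.233686 = 831.61

831.61 Hz


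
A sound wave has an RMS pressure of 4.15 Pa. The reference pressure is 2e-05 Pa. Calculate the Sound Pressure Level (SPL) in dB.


Given values:
  p = 4.15 Pa
  p_ref = 2e-05 Pa
Formula: SPL = 20 * log10(p / p_ref)
Compute ratio: p / p_ref = 4.15 / 2e-05 = 207500
Compute log10: log10(207500) = 5.317018
Multiply: SPL = 20 * 5.317018 = 106.34

106.34 dB


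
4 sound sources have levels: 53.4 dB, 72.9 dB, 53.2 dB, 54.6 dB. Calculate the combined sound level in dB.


Formula: L_total = 10 * log10( sum(10^(Li/10)) )
  Source 1: 10^(53.4/10) = 218776.1624
  Source 2: 10^(72.9/10) = 19498445.9976
  Source 3: 10^(53.2/10) = 208929.6131
  Source 4: 10^(54.6/10) = 288403.1503
Sum of linear values = 20214554.9234
L_total = 10 * log10(20214554.9234) = 73.06

73.06 dB


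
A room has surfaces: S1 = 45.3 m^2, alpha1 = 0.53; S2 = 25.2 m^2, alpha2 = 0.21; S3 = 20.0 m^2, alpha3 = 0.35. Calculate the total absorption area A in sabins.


Given surfaces:
  Surface 1: 45.3 * 0.53 = 24.009
  Surface 2: 25.2 * 0.21 = 5.292
  Surface 3: 20.0 * 0.35 = 7.0
Formula: A = sum(Si * alpha_i)
A = 24.009 + 5.292 + 7.0
A = 36.3

36.3 sabins


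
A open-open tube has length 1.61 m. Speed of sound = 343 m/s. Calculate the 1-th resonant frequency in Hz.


Given values:
  Tube type: open-open, L = 1.61 m, c = 343 m/s, n = 1
Formula: f_n = n * c / (2 * L)
Compute 2 * L = 2 * 1.61 = 3.22
f = 1 * 343 / 3.22
f = 106.52

106.52 Hz


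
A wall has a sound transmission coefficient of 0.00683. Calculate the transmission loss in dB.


Given values:
  tau = 0.00683
Formula: TL = 10 * log10(1 / tau)
Compute 1 / tau = 1 / 0.00683 = 146.4129
Compute log10(146.4129) = 2.165579
TL = 10 * 2.165579 = 21.66

21.66 dB


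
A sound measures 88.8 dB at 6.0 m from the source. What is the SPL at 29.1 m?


Given values:
  SPL1 = 88.8 dB, r1 = 6.0 m, r2 = 29.1 m
Formula: SPL2 = SPL1 - 20 * log10(r2 / r1)
Compute ratio: r2 / r1 = 29.1 / 6.0 = 4.85
Compute log10: log10(4.85) = 0.685742
Compute drop: 20 * 0.685742 = 13.7148
SPL2 = 88.8 - 13.7148 = 75.09

75.09 dB


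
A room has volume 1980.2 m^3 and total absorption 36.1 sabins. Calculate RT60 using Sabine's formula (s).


Given values:
  V = 1980.2 m^3
  A = 36.1 sabins
Formula: RT60 = 0.161 * V / A
Numerator: 0.161 * 1980.2 = 318.8122
RT60 = 318.8122 / 36.1 = 8.831

8.831 s


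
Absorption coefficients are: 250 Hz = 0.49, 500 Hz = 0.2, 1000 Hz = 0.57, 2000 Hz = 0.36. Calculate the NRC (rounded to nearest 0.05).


Given values:
  a_250 = 0.49, a_500 = 0.2
  a_1000 = 0.57, a_2000 = 0.36
Formula: NRC = (a250 + a500 + a1000 + a2000) / 4
Sum = 0.49 + 0.2 + 0.57 + 0.36 = 1.62
NRC = 1.62 / 4 = 0.405
Rounded to nearest 0.05: 0.4

0.4


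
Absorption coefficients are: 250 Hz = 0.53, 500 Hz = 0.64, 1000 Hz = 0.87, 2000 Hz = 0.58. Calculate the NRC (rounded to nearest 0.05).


Given values:
  a_250 = 0.53, a_500 = 0.64
  a_1000 = 0.87, a_2000 = 0.58
Formula: NRC = (a250 + a500 + a1000 + a2000) / 4
Sum = 0.53 + 0.64 + 0.87 + 0.58 = 2.62
NRC = 2.62 / 4 = 0.655
Rounded to nearest 0.05: 0.65

0.65


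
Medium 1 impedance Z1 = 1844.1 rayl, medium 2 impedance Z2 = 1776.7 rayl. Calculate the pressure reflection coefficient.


Given values:
  Z1 = 1844.1 rayl, Z2 = 1776.7 rayl
Formula: R = (Z2 - Z1) / (Z2 + Z1)
Numerator: Z2 - Z1 = 1776.7 - 1844.1 = -67.4
Denominator: Z2 + Z1 = 1776.7 + 1844.1 = 3620.8
R = -67.4 / 3620.8 = -0.0186

-0.0186


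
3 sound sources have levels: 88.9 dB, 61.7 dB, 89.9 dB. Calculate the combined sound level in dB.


Formula: L_total = 10 * log10( sum(10^(Li/10)) )
  Source 1: 10^(88.9/10) = 776247116.6287
  Source 2: 10^(61.7/10) = 1479108.3882
  Source 3: 10^(89.9/10) = 977237220.9558
Sum of linear values = 1754963445.9727
L_total = 10 * log10(1754963445.9727) = 92.44

92.44 dB


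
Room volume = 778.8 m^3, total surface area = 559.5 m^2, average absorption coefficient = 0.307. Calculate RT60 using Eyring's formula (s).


Given values:
  V = 778.8 m^3, S = 559.5 m^2, alpha = 0.307
Formula: RT60 = 0.161 * V / (-S * ln(1 - alpha))
Compute ln(1 - 0.307) = ln(0.693) = -0.366725
Denominator: -559.5 * -0.366725 = 205.1826
Numerator: 0.161 * 778.8 = 125.3868
RT60 = 125.3868 / 205.1826 = 0.611

0.611 s


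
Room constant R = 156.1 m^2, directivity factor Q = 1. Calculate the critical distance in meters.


Given values:
  R = 156.1 m^2, Q = 1
Formula: d_c = 0.141 * sqrt(Q * R)
Compute Q * R = 1 * 156.1 = 156.1
Compute sqrt(156.1) = 12.494
d_c = 0.141 * 12.494 = 1.762

1.762 m
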